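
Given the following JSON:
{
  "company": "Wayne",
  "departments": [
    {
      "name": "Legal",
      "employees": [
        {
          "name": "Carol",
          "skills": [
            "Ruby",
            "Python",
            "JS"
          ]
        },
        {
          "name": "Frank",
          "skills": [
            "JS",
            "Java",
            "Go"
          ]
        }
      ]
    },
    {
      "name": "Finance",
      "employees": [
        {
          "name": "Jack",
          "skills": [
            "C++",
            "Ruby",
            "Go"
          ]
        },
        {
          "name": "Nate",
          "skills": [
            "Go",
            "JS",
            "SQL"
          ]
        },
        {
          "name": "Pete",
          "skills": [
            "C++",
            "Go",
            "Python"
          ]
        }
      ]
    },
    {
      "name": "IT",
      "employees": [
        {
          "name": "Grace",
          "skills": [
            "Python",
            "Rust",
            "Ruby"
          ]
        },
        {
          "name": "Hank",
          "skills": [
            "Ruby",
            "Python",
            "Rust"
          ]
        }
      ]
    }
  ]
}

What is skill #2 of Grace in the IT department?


Path: departments[2].employees[0].skills[1]
Value: Rust

ANSWER: Rust


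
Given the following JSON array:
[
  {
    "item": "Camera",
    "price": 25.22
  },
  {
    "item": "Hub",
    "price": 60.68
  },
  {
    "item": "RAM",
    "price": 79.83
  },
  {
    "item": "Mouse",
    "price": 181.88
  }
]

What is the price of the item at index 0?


Array index 0 -> Camera
price = 25.22

ANSWER: 25.22


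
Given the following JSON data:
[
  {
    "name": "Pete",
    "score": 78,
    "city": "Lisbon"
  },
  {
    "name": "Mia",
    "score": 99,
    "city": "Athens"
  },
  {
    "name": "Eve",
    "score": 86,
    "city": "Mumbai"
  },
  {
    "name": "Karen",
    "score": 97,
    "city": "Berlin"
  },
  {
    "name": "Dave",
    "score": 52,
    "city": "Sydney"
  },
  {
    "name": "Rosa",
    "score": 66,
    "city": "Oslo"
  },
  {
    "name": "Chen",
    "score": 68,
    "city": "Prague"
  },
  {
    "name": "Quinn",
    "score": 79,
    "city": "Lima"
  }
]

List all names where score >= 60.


Filtering records where score >= 60:
  Pete (score=78) -> YES
  Mia (score=99) -> YES
  Eve (score=86) -> YES
  Karen (score=97) -> YES
  Dave (score=52) -> no
  Rosa (score=66) -> YES
  Chen (score=68) -> YES
  Quinn (score=79) -> YES


ANSWER: Pete, Mia, Eve, Karen, Rosa, Chen, Quinn


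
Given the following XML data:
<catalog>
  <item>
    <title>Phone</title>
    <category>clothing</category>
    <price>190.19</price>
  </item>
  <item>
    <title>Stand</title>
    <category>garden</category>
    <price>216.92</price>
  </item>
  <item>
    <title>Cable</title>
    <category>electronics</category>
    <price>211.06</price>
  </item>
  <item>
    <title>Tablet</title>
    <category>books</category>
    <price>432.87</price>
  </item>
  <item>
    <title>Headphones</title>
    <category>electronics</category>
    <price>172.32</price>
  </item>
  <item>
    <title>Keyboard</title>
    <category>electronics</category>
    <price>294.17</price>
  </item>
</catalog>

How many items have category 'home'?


Scanning <item> elements for <category>home</category>:
Count: 0

ANSWER: 0


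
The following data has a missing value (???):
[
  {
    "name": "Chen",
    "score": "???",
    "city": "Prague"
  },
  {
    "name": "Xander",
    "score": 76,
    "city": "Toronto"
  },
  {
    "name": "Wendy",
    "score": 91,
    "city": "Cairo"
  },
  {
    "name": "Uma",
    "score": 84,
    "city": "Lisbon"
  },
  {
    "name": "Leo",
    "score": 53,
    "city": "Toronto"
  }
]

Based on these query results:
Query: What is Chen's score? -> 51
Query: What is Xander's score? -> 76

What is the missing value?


The missing value is Chen's score
From query: Chen's score = 51

ANSWER: 51


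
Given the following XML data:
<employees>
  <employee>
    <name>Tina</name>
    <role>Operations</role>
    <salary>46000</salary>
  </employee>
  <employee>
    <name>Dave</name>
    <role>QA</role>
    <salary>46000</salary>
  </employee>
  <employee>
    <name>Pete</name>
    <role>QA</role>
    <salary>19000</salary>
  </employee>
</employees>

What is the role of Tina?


Searching for <employee> with <name>Tina</name>
Found at position 1
<role>Operations</role>

ANSWER: Operations


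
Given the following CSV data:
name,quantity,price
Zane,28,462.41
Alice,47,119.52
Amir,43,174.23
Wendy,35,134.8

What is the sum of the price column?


Values in 'price' column:
  Row 1: 462.41
  Row 2: 119.52
  Row 3: 174.23
  Row 4: 134.8
Sum = 462.41 + 119.52 + 174.23 + 134.8 = 890.96

ANSWER: 890.96


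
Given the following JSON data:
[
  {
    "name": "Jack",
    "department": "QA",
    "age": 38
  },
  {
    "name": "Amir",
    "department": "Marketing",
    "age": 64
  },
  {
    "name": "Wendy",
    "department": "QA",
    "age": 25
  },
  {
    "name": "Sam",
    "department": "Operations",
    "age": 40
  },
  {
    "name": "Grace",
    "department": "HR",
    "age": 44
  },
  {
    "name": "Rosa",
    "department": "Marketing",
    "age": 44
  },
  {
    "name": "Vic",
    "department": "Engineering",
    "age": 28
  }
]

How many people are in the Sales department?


Scanning records for department = Sales
  No matches found
Count: 0

ANSWER: 0


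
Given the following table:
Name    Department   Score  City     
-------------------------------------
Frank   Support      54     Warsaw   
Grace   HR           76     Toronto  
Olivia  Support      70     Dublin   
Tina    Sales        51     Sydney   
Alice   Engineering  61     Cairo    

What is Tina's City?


Row 4: Tina
City = Sydney

ANSWER: Sydney


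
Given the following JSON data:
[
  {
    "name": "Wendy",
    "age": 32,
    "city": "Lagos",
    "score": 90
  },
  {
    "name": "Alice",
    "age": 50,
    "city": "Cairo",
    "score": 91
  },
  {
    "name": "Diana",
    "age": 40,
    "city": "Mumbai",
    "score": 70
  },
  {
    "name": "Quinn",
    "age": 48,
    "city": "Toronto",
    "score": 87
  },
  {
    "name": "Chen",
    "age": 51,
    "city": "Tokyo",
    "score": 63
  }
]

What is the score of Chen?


Looking up record where name = Chen
Record index: 4
Field 'score' = 63

ANSWER: 63


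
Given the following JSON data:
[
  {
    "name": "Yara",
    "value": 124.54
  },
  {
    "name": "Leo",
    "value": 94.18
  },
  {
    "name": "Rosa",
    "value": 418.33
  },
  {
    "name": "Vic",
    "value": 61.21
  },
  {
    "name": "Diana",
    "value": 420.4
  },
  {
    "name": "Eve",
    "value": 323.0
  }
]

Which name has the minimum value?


Comparing values:
  Yara: 124.54
  Leo: 94.18
  Rosa: 418.33
  Vic: 61.21
  Diana: 420.4
  Eve: 323.0
Minimum: Vic (61.21)

ANSWER: Vic


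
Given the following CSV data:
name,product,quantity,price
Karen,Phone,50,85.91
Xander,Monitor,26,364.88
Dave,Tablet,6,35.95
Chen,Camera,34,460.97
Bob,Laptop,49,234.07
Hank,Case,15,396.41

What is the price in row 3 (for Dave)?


Row 3: Dave
Column 'price' = 35.95

ANSWER: 35.95


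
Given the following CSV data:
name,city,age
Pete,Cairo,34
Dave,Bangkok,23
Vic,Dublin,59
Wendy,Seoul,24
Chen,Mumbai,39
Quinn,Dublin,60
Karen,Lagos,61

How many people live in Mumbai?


Scanning city column for 'Mumbai':
  Row 5: Chen -> MATCH
Total matches: 1

ANSWER: 1


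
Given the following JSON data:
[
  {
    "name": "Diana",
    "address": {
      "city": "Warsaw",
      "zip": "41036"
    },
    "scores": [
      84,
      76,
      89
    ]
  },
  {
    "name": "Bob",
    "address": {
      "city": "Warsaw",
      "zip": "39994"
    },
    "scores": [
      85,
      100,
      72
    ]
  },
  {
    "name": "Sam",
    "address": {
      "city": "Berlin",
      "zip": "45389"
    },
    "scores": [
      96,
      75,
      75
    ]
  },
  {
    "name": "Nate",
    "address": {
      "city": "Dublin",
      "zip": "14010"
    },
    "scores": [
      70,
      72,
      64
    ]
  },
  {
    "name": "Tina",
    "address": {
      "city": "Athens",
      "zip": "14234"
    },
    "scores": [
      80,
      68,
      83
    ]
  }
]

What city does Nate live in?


Path: records[3].address.city
Value: Dublin

ANSWER: Dublin


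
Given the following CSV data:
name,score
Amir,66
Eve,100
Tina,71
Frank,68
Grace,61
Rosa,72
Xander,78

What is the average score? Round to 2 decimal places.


Scores: 66, 100, 71, 68, 61, 72, 78
Sum = 516
Count = 7
Average = 516 / 7 = 73.71

ANSWER: 73.71


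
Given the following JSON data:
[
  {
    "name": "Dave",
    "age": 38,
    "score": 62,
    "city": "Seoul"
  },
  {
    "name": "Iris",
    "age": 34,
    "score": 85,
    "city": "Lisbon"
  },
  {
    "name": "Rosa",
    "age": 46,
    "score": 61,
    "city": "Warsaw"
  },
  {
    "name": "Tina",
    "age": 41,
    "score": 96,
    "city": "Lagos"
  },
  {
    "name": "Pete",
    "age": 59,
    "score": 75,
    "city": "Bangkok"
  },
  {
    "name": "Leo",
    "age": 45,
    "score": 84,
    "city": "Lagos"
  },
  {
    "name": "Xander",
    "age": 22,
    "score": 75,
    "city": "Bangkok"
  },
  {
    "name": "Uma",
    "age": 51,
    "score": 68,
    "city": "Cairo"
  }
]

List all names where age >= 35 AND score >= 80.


Checking both conditions:
  Dave (age=38, score=62) -> no
  Iris (age=34, score=85) -> no
  Rosa (age=46, score=61) -> no
  Tina (age=41, score=96) -> YES
  Pete (age=59, score=75) -> no
  Leo (age=45, score=84) -> YES
  Xander (age=22, score=75) -> no
  Uma (age=51, score=68) -> no


ANSWER: Tina, Leo


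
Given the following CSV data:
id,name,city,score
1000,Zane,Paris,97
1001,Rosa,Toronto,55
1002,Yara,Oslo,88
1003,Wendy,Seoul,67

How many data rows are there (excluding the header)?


Counting rows (excluding header):
Header: id,name,city,score
Data rows: 4

ANSWER: 4


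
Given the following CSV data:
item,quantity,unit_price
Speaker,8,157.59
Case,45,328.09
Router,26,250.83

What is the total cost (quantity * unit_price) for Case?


Row: Case
quantity = 45
unit_price = 328.09
total = 45 * 328.09 = 14764.05

ANSWER: 14764.05


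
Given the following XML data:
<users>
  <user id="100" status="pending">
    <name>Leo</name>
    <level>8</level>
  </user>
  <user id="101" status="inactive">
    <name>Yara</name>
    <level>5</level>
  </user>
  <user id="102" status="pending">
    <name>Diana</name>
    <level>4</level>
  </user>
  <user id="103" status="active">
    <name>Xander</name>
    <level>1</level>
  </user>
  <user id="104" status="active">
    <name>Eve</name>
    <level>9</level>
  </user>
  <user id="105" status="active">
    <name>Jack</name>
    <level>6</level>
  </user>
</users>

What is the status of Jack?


Finding user with name = Jack
user id="105" status="active"

ANSWER: active


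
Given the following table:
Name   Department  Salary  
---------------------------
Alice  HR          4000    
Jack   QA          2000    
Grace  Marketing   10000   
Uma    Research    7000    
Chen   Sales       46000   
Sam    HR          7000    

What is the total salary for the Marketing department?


Marketing department members:
  Grace: 10000
Total = 10000 = 10000

ANSWER: 10000


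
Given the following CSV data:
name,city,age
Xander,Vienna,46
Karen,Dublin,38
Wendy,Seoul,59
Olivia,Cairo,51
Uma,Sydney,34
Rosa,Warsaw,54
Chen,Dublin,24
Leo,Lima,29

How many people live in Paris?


Scanning city column for 'Paris':
Total matches: 0

ANSWER: 0


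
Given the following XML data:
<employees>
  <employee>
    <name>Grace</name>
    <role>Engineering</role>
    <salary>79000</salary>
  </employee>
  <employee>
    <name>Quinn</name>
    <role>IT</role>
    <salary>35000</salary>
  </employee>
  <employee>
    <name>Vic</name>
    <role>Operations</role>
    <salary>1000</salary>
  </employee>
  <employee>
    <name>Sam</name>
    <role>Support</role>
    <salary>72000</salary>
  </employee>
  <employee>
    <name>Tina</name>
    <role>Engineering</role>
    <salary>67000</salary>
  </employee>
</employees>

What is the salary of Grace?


Searching for <employee> with <name>Grace</name>
Found at position 1
<salary>79000</salary>

ANSWER: 79000


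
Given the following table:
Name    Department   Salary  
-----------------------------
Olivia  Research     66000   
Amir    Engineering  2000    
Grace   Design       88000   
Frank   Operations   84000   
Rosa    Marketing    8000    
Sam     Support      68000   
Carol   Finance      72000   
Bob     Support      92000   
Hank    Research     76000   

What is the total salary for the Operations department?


Operations department members:
  Frank: 84000
Total = 84000 = 84000

ANSWER: 84000


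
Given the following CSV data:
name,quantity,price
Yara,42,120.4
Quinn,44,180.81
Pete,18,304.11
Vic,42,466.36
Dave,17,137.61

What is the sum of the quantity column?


Values in 'quantity' column:
  Row 1: 42
  Row 2: 44
  Row 3: 18
  Row 4: 42
  Row 5: 17
Sum = 42 + 44 + 18 + 42 + 17 = 163

ANSWER: 163


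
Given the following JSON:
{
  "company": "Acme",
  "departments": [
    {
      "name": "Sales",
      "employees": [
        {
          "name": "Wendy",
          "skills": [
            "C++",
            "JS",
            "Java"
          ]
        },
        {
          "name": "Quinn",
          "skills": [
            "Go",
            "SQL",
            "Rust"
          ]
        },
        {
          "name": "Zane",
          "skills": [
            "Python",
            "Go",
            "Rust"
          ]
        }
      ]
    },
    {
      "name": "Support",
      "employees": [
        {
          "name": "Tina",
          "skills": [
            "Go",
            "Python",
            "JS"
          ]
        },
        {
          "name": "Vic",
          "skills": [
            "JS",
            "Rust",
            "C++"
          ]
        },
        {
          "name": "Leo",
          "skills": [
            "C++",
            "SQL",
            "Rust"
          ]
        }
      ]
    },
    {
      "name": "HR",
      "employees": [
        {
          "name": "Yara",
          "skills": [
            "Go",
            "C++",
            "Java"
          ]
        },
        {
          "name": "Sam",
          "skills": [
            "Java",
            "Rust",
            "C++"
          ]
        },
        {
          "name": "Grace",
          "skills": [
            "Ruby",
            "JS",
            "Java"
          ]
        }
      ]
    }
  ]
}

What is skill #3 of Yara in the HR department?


Path: departments[2].employees[0].skills[2]
Value: Java

ANSWER: Java


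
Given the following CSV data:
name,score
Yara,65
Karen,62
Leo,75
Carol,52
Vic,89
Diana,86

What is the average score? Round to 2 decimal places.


Scores: 65, 62, 75, 52, 89, 86
Sum = 429
Count = 6
Average = 429 / 6 = 71.50

ANSWER: 71.50


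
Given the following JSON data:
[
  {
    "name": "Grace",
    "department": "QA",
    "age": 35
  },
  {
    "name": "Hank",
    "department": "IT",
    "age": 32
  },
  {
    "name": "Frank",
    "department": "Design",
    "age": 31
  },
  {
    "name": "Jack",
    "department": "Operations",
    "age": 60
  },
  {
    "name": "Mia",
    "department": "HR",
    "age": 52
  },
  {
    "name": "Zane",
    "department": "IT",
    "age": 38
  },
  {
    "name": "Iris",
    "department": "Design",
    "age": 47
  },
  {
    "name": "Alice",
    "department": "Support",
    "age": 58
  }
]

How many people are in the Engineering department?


Scanning records for department = Engineering
  No matches found
Count: 0

ANSWER: 0


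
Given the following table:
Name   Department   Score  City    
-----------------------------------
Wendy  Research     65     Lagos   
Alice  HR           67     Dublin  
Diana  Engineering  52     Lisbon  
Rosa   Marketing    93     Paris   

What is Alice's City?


Row 2: Alice
City = Dublin

ANSWER: Dublin


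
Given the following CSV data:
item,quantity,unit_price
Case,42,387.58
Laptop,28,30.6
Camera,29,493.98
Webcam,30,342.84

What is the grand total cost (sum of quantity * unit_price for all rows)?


Computing row totals:
  Case: 42 * 387.58 = 16278.36
  Laptop: 28 * 30.6 = 856.8
  Camera: 29 * 493.98 = 14325.42
  Webcam: 30 * 342.84 = 10285.2
Grand total = 16278.36 + 856.8 + 14325.42 + 10285.2 = 41745.78

ANSWER: 41745.78


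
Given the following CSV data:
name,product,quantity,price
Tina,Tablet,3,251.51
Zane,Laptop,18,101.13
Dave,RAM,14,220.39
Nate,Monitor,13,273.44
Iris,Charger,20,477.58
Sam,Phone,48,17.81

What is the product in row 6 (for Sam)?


Row 6: Sam
Column 'product' = Phone

ANSWER: Phone


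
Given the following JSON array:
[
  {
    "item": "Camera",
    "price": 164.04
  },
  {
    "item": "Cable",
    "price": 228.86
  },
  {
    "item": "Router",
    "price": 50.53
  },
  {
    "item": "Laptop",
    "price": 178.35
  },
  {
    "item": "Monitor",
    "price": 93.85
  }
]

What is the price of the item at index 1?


Array index 1 -> Cable
price = 228.86

ANSWER: 228.86


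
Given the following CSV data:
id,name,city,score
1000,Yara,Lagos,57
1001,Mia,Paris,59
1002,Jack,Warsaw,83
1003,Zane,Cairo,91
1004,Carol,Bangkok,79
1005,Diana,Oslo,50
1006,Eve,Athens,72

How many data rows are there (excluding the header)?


Counting rows (excluding header):
Header: id,name,city,score
Data rows: 7

ANSWER: 7


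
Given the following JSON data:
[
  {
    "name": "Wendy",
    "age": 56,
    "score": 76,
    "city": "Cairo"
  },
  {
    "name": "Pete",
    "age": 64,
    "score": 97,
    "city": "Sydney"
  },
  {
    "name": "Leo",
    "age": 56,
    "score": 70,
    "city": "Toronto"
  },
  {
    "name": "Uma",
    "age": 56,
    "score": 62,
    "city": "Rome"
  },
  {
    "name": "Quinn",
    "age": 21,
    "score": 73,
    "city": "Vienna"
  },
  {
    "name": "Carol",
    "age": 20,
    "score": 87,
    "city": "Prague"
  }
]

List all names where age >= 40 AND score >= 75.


Checking both conditions:
  Wendy (age=56, score=76) -> YES
  Pete (age=64, score=97) -> YES
  Leo (age=56, score=70) -> no
  Uma (age=56, score=62) -> no
  Quinn (age=21, score=73) -> no
  Carol (age=20, score=87) -> no


ANSWER: Wendy, Pete


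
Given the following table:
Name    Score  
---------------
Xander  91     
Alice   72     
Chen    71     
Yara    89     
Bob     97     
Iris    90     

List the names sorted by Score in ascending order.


Sorting by Score (ascending):
  Chen: 71
  Alice: 72
  Yara: 89
  Iris: 90
  Xander: 91
  Bob: 97


ANSWER: Chen, Alice, Yara, Iris, Xander, Bob


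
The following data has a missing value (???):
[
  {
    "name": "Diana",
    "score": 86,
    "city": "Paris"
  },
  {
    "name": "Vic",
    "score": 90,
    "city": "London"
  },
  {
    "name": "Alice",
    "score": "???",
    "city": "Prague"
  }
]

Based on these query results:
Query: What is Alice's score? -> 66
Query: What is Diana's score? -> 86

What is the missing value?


The missing value is Alice's score
From query: Alice's score = 66

ANSWER: 66


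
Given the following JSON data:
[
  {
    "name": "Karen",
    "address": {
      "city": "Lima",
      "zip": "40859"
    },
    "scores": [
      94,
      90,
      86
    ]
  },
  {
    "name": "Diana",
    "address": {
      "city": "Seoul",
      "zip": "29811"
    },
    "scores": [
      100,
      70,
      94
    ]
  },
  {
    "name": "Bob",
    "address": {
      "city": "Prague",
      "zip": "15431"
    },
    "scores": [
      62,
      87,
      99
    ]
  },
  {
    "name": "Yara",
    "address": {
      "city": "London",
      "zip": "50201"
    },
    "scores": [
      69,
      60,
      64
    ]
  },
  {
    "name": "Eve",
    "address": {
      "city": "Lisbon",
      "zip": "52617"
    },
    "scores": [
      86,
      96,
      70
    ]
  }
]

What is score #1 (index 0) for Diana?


Path: records[1].scores[0]
Value: 100

ANSWER: 100


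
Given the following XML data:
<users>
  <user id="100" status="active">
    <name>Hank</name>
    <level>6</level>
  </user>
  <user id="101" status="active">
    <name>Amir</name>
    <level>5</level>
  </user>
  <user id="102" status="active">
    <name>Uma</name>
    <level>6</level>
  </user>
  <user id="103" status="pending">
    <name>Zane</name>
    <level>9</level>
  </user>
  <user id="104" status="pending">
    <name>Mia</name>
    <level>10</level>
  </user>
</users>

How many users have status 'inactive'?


Counting users with status='inactive':
Count: 0

ANSWER: 0


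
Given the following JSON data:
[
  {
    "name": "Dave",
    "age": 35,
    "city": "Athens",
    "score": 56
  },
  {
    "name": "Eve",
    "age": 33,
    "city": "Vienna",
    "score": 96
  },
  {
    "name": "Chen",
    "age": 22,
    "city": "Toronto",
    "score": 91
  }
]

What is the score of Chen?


Looking up record where name = Chen
Record index: 2
Field 'score' = 91

ANSWER: 91


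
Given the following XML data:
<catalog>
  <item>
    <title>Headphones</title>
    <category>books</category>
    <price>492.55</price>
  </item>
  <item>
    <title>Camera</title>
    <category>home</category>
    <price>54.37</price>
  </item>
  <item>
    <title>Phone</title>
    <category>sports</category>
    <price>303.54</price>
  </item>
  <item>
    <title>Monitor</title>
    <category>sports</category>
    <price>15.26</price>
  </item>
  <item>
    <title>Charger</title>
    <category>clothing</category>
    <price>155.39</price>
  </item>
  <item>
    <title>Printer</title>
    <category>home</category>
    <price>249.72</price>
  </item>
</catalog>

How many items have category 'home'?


Scanning <item> elements for <category>home</category>:
  Item 2: Camera -> MATCH
  Item 6: Printer -> MATCH
Count: 2

ANSWER: 2


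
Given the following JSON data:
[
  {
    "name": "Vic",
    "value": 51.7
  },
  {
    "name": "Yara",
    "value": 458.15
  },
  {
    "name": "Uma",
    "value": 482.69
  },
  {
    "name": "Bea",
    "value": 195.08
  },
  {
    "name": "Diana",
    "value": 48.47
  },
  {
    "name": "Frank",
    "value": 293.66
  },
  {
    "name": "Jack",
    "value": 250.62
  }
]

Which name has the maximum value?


Comparing values:
  Vic: 51.7
  Yara: 458.15
  Uma: 482.69
  Bea: 195.08
  Diana: 48.47
  Frank: 293.66
  Jack: 250.62
Maximum: Uma (482.69)

ANSWER: Uma


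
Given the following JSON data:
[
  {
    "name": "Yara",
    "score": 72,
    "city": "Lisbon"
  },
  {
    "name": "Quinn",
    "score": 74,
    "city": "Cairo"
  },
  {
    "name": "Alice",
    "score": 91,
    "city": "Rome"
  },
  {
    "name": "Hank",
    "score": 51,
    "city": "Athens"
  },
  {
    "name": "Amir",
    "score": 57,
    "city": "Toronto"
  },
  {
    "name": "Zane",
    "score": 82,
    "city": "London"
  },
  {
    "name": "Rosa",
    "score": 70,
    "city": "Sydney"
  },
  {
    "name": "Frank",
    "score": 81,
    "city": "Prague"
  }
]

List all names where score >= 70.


Filtering records where score >= 70:
  Yara (score=72) -> YES
  Quinn (score=74) -> YES
  Alice (score=91) -> YES
  Hank (score=51) -> no
  Amir (score=57) -> no
  Zane (score=82) -> YES
  Rosa (score=70) -> YES
  Frank (score=81) -> YES


ANSWER: Yara, Quinn, Alice, Zane, Rosa, Frank


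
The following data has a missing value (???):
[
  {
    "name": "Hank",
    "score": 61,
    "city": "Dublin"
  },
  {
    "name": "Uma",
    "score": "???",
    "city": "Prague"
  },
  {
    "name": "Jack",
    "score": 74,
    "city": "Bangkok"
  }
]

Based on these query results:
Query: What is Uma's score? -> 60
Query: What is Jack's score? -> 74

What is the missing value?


The missing value is Uma's score
From query: Uma's score = 60

ANSWER: 60


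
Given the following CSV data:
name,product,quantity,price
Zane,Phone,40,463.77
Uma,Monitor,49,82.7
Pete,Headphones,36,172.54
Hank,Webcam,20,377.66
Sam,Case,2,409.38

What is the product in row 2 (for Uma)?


Row 2: Uma
Column 'product' = Monitor

ANSWER: Monitor


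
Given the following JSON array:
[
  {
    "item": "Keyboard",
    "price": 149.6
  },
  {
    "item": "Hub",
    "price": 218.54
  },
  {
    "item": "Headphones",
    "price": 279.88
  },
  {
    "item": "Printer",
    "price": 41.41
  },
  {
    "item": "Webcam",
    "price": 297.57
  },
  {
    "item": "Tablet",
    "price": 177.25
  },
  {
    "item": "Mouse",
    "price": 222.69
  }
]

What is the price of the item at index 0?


Array index 0 -> Keyboard
price = 149.6

ANSWER: 149.6


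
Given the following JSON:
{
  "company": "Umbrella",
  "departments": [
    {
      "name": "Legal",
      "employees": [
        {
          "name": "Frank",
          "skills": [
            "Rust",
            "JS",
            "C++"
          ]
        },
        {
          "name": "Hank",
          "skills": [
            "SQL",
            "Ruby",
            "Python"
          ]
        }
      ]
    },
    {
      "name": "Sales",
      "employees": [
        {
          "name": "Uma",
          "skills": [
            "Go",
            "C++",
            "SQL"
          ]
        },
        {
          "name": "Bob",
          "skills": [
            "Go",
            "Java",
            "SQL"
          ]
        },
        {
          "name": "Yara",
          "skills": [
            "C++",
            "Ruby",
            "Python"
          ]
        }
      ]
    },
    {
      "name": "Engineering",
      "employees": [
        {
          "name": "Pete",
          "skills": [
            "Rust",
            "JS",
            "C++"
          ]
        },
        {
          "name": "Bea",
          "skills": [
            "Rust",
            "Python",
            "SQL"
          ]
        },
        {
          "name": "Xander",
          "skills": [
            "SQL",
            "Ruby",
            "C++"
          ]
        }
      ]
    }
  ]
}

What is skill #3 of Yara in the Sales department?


Path: departments[1].employees[2].skills[2]
Value: Python

ANSWER: Python


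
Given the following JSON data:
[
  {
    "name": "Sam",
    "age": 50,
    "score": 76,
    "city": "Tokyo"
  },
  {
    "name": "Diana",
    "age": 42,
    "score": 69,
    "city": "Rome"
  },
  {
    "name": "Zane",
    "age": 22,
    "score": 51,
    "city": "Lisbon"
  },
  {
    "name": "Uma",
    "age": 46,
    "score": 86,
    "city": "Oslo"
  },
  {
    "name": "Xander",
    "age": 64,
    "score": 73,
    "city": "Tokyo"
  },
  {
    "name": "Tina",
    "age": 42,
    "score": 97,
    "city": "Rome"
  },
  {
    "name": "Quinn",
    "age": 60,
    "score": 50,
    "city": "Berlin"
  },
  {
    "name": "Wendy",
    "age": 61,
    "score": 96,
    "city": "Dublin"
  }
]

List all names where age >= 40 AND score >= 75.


Checking both conditions:
  Sam (age=50, score=76) -> YES
  Diana (age=42, score=69) -> no
  Zane (age=22, score=51) -> no
  Uma (age=46, score=86) -> YES
  Xander (age=64, score=73) -> no
  Tina (age=42, score=97) -> YES
  Quinn (age=60, score=50) -> no
  Wendy (age=61, score=96) -> YES


ANSWER: Sam, Uma, Tina, Wendy


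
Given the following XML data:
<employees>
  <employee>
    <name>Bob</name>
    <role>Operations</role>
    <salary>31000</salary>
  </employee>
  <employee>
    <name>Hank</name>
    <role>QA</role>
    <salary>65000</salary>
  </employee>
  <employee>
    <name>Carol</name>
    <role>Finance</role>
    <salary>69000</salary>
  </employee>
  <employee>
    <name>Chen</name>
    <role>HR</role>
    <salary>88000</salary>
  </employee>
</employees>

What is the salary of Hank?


Searching for <employee> with <name>Hank</name>
Found at position 2
<salary>65000</salary>

ANSWER: 65000


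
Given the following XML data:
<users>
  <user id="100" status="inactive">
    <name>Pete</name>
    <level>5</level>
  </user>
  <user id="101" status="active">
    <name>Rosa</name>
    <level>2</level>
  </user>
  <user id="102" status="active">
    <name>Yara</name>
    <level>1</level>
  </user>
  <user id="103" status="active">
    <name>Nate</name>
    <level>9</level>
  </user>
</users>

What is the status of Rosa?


Finding user with name = Rosa
user id="101" status="active"

ANSWER: active


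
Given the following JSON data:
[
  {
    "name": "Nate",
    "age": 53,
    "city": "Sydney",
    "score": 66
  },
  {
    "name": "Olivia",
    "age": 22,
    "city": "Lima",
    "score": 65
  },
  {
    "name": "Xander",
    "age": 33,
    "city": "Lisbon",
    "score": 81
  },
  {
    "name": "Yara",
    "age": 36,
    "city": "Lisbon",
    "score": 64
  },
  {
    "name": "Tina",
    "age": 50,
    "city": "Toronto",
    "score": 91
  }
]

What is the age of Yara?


Looking up record where name = Yara
Record index: 3
Field 'age' = 36

ANSWER: 36


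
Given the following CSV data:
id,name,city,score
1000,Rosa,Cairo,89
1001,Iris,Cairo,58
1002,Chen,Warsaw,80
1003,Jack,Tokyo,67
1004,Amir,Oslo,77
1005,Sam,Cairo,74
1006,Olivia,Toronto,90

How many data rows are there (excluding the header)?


Counting rows (excluding header):
Header: id,name,city,score
Data rows: 7

ANSWER: 7


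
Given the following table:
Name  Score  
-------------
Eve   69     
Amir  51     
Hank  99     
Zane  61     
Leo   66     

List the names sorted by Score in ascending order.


Sorting by Score (ascending):
  Amir: 51
  Zane: 61
  Leo: 66
  Eve: 69
  Hank: 99


ANSWER: Amir, Zane, Leo, Eve, Hank


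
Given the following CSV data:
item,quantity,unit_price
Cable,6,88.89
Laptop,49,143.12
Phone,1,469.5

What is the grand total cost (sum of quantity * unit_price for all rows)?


Computing row totals:
  Cable: 6 * 88.89 = 533.34
  Laptop: 49 * 143.12 = 7012.88
  Phone: 1 * 469.5 = 469.5
Grand total = 533.34 + 7012.88 + 469.5 = 8015.72

ANSWER: 8015.72


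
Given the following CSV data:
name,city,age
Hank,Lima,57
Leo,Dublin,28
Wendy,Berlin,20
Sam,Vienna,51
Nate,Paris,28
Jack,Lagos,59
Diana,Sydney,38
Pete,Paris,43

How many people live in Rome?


Scanning city column for 'Rome':
Total matches: 0

ANSWER: 0


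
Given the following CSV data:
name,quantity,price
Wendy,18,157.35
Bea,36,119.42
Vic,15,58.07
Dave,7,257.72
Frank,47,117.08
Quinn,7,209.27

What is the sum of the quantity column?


Values in 'quantity' column:
  Row 1: 18
  Row 2: 36
  Row 3: 15
  Row 4: 7
  Row 5: 47
  Row 6: 7
Sum = 18 + 36 + 15 + 7 + 47 + 7 = 130

ANSWER: 130


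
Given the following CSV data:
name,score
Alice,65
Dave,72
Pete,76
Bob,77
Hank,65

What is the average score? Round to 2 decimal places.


Scores: 65, 72, 76, 77, 65
Sum = 355
Count = 5
Average = 355 / 5 = 71.00

ANSWER: 71.00


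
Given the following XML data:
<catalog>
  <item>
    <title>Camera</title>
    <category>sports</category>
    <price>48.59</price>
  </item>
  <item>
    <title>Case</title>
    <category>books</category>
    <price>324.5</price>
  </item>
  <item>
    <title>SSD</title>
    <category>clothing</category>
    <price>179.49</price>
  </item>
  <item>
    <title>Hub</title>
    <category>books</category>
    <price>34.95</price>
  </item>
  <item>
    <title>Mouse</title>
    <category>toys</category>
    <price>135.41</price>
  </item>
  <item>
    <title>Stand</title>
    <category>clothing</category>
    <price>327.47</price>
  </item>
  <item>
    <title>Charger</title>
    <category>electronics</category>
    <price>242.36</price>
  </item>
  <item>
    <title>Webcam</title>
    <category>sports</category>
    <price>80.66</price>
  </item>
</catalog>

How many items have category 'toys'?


Scanning <item> elements for <category>toys</category>:
  Item 5: Mouse -> MATCH
Count: 1

ANSWER: 1


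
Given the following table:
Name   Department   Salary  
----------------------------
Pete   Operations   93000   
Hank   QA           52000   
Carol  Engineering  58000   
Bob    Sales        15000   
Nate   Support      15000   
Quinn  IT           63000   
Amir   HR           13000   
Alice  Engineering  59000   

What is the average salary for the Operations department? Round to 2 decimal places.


Operations department members:
  Pete: 93000
Sum = 93000
Count = 1
Average = 93000 / 1 = 93000.00

ANSWER: 93000.00


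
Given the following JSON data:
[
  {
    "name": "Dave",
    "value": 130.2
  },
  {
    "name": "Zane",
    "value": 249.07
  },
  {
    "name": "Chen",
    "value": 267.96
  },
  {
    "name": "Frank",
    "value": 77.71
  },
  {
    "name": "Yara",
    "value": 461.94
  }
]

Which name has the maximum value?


Comparing values:
  Dave: 130.2
  Zane: 249.07
  Chen: 267.96
  Frank: 77.71
  Yara: 461.94
Maximum: Yara (461.94)

ANSWER: Yara


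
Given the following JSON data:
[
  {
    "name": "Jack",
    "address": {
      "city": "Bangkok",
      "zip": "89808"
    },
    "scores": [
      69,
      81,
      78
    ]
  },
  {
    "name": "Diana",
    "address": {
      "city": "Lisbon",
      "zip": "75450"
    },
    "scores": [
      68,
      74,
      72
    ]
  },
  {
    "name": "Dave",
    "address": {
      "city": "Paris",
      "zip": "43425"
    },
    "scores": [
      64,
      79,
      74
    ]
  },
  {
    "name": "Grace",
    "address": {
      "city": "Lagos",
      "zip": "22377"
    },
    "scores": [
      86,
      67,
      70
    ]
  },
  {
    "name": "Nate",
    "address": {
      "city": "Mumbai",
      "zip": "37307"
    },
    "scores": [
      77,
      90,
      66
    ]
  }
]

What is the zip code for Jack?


Path: records[0].address.zip
Value: 89808

ANSWER: 89808


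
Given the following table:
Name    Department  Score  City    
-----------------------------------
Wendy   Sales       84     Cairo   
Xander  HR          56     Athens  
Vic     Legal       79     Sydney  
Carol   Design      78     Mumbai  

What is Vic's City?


Row 3: Vic
City = Sydney

ANSWER: Sydney


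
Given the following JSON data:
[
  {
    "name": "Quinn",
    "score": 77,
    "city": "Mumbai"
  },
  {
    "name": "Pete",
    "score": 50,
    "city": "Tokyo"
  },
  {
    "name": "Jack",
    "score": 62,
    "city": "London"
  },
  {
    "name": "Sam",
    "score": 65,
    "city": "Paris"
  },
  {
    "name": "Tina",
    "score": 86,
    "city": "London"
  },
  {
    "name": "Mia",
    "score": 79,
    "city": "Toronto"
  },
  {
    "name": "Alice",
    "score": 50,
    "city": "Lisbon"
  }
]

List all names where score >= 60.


Filtering records where score >= 60:
  Quinn (score=77) -> YES
  Pete (score=50) -> no
  Jack (score=62) -> YES
  Sam (score=65) -> YES
  Tina (score=86) -> YES
  Mia (score=79) -> YES
  Alice (score=50) -> no


ANSWER: Quinn, Jack, Sam, Tina, Mia


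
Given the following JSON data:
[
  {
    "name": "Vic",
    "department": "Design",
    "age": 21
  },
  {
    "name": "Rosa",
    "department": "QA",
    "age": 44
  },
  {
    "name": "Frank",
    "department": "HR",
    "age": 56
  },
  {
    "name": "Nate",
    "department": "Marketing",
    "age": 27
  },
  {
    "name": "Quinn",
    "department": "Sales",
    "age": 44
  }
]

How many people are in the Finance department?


Scanning records for department = Finance
  No matches found
Count: 0

ANSWER: 0


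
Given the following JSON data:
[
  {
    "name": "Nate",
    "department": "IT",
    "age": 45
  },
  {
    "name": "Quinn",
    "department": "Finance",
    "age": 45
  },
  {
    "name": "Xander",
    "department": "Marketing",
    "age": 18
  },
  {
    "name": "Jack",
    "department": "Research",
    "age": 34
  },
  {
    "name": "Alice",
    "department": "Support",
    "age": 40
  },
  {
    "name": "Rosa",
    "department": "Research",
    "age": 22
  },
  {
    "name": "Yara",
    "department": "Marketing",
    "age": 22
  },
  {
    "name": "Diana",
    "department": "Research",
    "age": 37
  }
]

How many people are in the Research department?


Scanning records for department = Research
  Record 3: Jack
  Record 5: Rosa
  Record 7: Diana
Count: 3

ANSWER: 3


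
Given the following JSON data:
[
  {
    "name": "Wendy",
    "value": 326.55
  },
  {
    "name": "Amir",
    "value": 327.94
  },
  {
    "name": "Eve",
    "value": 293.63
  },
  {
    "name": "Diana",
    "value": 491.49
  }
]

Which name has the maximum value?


Comparing values:
  Wendy: 326.55
  Amir: 327.94
  Eve: 293.63
  Diana: 491.49
Maximum: Diana (491.49)

ANSWER: Diana


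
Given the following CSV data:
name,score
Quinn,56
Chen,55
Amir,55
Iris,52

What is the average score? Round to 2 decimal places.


Scores: 56, 55, 55, 52
Sum = 218
Count = 4
Average = 218 / 4 = 54.50

ANSWER: 54.50


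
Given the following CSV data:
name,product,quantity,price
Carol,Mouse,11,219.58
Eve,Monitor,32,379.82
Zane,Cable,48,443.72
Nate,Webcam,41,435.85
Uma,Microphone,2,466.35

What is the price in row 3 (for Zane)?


Row 3: Zane
Column 'price' = 443.72

ANSWER: 443.72


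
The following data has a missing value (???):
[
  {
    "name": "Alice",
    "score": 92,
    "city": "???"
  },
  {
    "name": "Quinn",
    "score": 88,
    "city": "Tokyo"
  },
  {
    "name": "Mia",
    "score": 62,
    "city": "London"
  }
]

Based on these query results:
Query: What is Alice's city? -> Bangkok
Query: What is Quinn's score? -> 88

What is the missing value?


The missing value is Alice's city
From query: Alice's city = Bangkok

ANSWER: Bangkok


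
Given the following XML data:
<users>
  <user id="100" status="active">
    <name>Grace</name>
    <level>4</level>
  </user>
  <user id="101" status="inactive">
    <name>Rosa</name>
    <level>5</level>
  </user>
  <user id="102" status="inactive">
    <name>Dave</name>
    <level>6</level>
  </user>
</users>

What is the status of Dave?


Finding user with name = Dave
user id="102" status="inactive"

ANSWER: inactive


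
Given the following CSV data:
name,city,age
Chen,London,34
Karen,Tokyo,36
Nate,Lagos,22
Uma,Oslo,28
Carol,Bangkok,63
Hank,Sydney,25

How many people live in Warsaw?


Scanning city column for 'Warsaw':
Total matches: 0

ANSWER: 0


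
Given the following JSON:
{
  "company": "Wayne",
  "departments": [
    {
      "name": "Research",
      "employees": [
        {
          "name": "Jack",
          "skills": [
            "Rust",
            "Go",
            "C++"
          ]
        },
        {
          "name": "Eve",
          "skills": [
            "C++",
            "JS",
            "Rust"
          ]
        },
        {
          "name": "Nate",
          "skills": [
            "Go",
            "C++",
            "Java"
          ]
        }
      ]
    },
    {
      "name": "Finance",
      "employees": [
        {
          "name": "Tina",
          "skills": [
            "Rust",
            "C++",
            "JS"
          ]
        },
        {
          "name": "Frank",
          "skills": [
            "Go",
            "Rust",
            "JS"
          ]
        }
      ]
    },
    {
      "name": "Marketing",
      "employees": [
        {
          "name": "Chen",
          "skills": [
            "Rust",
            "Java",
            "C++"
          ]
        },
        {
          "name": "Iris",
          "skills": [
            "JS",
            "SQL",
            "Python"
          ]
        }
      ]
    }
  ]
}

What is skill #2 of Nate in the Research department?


Path: departments[0].employees[2].skills[1]
Value: C++

ANSWER: C++


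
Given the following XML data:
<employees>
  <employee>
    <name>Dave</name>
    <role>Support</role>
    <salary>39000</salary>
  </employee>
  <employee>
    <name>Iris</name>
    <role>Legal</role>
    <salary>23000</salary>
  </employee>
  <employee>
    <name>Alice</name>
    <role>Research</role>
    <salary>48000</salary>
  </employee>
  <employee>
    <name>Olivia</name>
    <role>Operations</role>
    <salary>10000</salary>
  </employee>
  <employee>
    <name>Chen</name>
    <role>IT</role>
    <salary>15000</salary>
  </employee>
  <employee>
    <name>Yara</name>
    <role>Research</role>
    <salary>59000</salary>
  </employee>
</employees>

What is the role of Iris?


Searching for <employee> with <name>Iris</name>
Found at position 2
<role>Legal</role>

ANSWER: Legal


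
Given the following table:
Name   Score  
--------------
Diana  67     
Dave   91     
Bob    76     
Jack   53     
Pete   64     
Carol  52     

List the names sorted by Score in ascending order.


Sorting by Score (ascending):
  Carol: 52
  Jack: 53
  Pete: 64
  Diana: 67
  Bob: 76
  Dave: 91


ANSWER: Carol, Jack, Pete, Diana, Bob, Dave
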